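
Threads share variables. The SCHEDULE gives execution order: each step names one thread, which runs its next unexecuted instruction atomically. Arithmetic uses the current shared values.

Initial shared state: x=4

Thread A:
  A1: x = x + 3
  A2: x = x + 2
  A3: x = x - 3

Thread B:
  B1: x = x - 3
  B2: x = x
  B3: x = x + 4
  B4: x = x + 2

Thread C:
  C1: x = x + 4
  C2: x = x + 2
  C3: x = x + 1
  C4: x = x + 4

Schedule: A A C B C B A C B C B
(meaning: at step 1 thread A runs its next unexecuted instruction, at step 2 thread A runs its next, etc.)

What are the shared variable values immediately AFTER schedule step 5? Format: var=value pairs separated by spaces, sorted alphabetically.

Step 1: thread A executes A1 (x = x + 3). Shared: x=7. PCs: A@1 B@0 C@0
Step 2: thread A executes A2 (x = x + 2). Shared: x=9. PCs: A@2 B@0 C@0
Step 3: thread C executes C1 (x = x + 4). Shared: x=13. PCs: A@2 B@0 C@1
Step 4: thread B executes B1 (x = x - 3). Shared: x=10. PCs: A@2 B@1 C@1
Step 5: thread C executes C2 (x = x + 2). Shared: x=12. PCs: A@2 B@1 C@2

Answer: x=12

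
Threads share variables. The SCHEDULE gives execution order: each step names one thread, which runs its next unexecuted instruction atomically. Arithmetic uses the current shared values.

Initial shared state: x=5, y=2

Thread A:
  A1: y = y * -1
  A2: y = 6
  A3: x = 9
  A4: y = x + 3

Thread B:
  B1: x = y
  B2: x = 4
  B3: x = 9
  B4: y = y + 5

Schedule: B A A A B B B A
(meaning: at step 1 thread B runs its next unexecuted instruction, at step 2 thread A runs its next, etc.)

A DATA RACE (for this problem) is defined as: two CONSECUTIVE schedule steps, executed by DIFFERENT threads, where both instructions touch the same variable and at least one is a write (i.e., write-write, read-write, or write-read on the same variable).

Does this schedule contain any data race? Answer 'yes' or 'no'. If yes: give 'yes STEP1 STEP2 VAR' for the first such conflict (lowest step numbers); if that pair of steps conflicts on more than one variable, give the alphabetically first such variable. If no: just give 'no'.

Steps 1,2: B(x = y) vs A(y = y * -1). RACE on y (R-W).
Steps 2,3: same thread (A). No race.
Steps 3,4: same thread (A). No race.
Steps 4,5: A(x = 9) vs B(x = 4). RACE on x (W-W).
Steps 5,6: same thread (B). No race.
Steps 6,7: same thread (B). No race.
Steps 7,8: B(y = y + 5) vs A(y = x + 3). RACE on y (W-W).
First conflict at steps 1,2.

Answer: yes 1 2 y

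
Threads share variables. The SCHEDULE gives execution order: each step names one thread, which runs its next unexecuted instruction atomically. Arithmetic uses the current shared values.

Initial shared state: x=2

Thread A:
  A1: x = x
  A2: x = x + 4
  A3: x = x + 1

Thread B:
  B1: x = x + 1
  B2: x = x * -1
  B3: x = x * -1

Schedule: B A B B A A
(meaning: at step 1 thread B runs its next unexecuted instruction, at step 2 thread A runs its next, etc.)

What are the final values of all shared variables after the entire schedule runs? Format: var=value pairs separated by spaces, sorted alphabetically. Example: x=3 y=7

Step 1: thread B executes B1 (x = x + 1). Shared: x=3. PCs: A@0 B@1
Step 2: thread A executes A1 (x = x). Shared: x=3. PCs: A@1 B@1
Step 3: thread B executes B2 (x = x * -1). Shared: x=-3. PCs: A@1 B@2
Step 4: thread B executes B3 (x = x * -1). Shared: x=3. PCs: A@1 B@3
Step 5: thread A executes A2 (x = x + 4). Shared: x=7. PCs: A@2 B@3
Step 6: thread A executes A3 (x = x + 1). Shared: x=8. PCs: A@3 B@3

Answer: x=8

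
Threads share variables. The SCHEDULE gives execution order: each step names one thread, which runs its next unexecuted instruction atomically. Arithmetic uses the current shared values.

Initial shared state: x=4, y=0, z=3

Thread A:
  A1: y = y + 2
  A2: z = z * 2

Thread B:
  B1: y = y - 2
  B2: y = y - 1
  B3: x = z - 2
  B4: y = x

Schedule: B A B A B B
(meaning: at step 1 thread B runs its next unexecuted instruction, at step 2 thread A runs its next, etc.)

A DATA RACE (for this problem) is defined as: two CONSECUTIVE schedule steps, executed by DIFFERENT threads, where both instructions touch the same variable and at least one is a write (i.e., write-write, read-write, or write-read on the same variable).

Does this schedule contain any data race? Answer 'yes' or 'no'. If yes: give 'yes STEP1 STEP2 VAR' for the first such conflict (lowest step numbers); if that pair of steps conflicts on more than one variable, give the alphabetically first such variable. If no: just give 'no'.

Answer: yes 1 2 y

Derivation:
Steps 1,2: B(y = y - 2) vs A(y = y + 2). RACE on y (W-W).
Steps 2,3: A(y = y + 2) vs B(y = y - 1). RACE on y (W-W).
Steps 3,4: B(r=y,w=y) vs A(r=z,w=z). No conflict.
Steps 4,5: A(z = z * 2) vs B(x = z - 2). RACE on z (W-R).
Steps 5,6: same thread (B). No race.
First conflict at steps 1,2.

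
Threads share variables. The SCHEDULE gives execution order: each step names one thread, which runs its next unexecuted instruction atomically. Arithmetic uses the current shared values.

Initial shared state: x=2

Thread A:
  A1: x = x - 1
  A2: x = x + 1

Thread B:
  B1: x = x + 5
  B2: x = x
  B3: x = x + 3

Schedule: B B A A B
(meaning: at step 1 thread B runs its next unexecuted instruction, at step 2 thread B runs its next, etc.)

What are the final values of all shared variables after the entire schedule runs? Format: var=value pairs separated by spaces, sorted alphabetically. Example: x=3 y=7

Step 1: thread B executes B1 (x = x + 5). Shared: x=7. PCs: A@0 B@1
Step 2: thread B executes B2 (x = x). Shared: x=7. PCs: A@0 B@2
Step 3: thread A executes A1 (x = x - 1). Shared: x=6. PCs: A@1 B@2
Step 4: thread A executes A2 (x = x + 1). Shared: x=7. PCs: A@2 B@2
Step 5: thread B executes B3 (x = x + 3). Shared: x=10. PCs: A@2 B@3

Answer: x=10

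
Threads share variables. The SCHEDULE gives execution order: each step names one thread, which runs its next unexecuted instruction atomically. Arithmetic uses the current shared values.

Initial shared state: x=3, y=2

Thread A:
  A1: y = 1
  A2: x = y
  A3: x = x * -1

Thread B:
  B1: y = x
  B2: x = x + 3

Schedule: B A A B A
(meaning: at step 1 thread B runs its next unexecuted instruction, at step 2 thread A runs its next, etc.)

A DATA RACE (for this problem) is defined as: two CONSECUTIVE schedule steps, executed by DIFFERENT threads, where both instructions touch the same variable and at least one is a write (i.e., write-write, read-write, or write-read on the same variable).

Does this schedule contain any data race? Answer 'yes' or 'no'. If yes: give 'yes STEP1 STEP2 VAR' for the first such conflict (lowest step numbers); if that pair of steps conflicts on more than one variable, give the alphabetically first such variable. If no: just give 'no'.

Steps 1,2: B(y = x) vs A(y = 1). RACE on y (W-W).
Steps 2,3: same thread (A). No race.
Steps 3,4: A(x = y) vs B(x = x + 3). RACE on x (W-W).
Steps 4,5: B(x = x + 3) vs A(x = x * -1). RACE on x (W-W).
First conflict at steps 1,2.

Answer: yes 1 2 y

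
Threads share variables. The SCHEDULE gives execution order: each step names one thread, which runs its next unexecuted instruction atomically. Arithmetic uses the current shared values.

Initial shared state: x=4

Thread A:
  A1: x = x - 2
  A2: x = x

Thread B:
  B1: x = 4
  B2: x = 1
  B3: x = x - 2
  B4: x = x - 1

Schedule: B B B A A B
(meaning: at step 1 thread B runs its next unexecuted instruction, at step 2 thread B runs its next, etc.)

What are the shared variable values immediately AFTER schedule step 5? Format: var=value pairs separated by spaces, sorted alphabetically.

Step 1: thread B executes B1 (x = 4). Shared: x=4. PCs: A@0 B@1
Step 2: thread B executes B2 (x = 1). Shared: x=1. PCs: A@0 B@2
Step 3: thread B executes B3 (x = x - 2). Shared: x=-1. PCs: A@0 B@3
Step 4: thread A executes A1 (x = x - 2). Shared: x=-3. PCs: A@1 B@3
Step 5: thread A executes A2 (x = x). Shared: x=-3. PCs: A@2 B@3

Answer: x=-3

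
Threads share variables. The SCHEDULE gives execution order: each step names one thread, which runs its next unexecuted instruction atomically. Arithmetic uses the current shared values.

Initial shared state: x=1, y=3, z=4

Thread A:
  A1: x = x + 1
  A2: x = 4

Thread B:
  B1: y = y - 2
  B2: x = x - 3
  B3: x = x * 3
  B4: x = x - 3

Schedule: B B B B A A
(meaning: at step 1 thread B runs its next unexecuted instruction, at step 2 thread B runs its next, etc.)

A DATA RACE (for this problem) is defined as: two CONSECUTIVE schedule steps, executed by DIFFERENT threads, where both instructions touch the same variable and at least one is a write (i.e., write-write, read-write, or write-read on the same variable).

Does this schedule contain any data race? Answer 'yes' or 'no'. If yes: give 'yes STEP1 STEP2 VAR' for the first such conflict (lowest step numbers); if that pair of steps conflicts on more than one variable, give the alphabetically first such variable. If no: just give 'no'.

Answer: yes 4 5 x

Derivation:
Steps 1,2: same thread (B). No race.
Steps 2,3: same thread (B). No race.
Steps 3,4: same thread (B). No race.
Steps 4,5: B(x = x - 3) vs A(x = x + 1). RACE on x (W-W).
Steps 5,6: same thread (A). No race.
First conflict at steps 4,5.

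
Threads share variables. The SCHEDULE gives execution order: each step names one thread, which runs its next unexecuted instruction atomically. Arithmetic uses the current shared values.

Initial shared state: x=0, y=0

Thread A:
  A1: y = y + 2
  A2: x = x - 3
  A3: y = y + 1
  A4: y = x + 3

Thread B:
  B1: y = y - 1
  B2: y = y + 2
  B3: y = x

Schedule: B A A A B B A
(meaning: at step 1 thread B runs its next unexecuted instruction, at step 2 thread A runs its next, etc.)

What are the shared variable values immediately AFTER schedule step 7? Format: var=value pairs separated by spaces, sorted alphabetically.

Answer: x=-3 y=0

Derivation:
Step 1: thread B executes B1 (y = y - 1). Shared: x=0 y=-1. PCs: A@0 B@1
Step 2: thread A executes A1 (y = y + 2). Shared: x=0 y=1. PCs: A@1 B@1
Step 3: thread A executes A2 (x = x - 3). Shared: x=-3 y=1. PCs: A@2 B@1
Step 4: thread A executes A3 (y = y + 1). Shared: x=-3 y=2. PCs: A@3 B@1
Step 5: thread B executes B2 (y = y + 2). Shared: x=-3 y=4. PCs: A@3 B@2
Step 6: thread B executes B3 (y = x). Shared: x=-3 y=-3. PCs: A@3 B@3
Step 7: thread A executes A4 (y = x + 3). Shared: x=-3 y=0. PCs: A@4 B@3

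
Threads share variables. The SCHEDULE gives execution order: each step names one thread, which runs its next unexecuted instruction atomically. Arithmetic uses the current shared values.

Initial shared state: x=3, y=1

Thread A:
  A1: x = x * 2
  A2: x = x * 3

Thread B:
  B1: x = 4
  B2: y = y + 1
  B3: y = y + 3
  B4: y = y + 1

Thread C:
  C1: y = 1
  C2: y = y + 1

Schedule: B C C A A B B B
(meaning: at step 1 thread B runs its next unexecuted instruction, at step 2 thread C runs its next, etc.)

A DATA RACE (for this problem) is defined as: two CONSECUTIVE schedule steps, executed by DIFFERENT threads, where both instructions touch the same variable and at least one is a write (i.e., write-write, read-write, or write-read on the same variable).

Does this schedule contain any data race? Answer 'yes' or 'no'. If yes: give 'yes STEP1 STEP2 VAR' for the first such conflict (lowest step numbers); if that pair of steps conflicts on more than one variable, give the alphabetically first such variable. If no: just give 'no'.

Steps 1,2: B(r=-,w=x) vs C(r=-,w=y). No conflict.
Steps 2,3: same thread (C). No race.
Steps 3,4: C(r=y,w=y) vs A(r=x,w=x). No conflict.
Steps 4,5: same thread (A). No race.
Steps 5,6: A(r=x,w=x) vs B(r=y,w=y). No conflict.
Steps 6,7: same thread (B). No race.
Steps 7,8: same thread (B). No race.

Answer: no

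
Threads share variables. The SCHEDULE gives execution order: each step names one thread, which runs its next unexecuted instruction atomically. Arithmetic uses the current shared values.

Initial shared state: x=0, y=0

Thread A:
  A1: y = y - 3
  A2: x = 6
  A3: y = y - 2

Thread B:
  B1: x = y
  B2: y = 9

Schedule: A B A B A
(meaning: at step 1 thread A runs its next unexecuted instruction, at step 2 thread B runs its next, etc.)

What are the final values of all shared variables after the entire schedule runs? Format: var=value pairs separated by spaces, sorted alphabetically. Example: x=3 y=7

Step 1: thread A executes A1 (y = y - 3). Shared: x=0 y=-3. PCs: A@1 B@0
Step 2: thread B executes B1 (x = y). Shared: x=-3 y=-3. PCs: A@1 B@1
Step 3: thread A executes A2 (x = 6). Shared: x=6 y=-3. PCs: A@2 B@1
Step 4: thread B executes B2 (y = 9). Shared: x=6 y=9. PCs: A@2 B@2
Step 5: thread A executes A3 (y = y - 2). Shared: x=6 y=7. PCs: A@3 B@2

Answer: x=6 y=7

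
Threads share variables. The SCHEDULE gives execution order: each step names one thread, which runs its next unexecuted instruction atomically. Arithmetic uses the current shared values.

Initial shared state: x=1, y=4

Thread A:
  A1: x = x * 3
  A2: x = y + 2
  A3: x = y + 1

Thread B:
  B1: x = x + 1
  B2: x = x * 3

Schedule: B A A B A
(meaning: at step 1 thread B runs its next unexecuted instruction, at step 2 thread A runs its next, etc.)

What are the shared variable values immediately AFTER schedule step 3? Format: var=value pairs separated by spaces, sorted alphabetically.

Answer: x=6 y=4

Derivation:
Step 1: thread B executes B1 (x = x + 1). Shared: x=2 y=4. PCs: A@0 B@1
Step 2: thread A executes A1 (x = x * 3). Shared: x=6 y=4. PCs: A@1 B@1
Step 3: thread A executes A2 (x = y + 2). Shared: x=6 y=4. PCs: A@2 B@1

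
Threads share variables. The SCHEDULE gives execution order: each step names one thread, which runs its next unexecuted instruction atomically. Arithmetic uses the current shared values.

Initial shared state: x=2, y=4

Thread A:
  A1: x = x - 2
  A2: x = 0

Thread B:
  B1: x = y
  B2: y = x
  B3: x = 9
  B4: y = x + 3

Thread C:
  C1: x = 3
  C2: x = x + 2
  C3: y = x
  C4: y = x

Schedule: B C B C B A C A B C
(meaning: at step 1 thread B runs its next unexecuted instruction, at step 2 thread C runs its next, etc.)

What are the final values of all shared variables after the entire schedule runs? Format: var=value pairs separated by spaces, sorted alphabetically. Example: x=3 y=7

Step 1: thread B executes B1 (x = y). Shared: x=4 y=4. PCs: A@0 B@1 C@0
Step 2: thread C executes C1 (x = 3). Shared: x=3 y=4. PCs: A@0 B@1 C@1
Step 3: thread B executes B2 (y = x). Shared: x=3 y=3. PCs: A@0 B@2 C@1
Step 4: thread C executes C2 (x = x + 2). Shared: x=5 y=3. PCs: A@0 B@2 C@2
Step 5: thread B executes B3 (x = 9). Shared: x=9 y=3. PCs: A@0 B@3 C@2
Step 6: thread A executes A1 (x = x - 2). Shared: x=7 y=3. PCs: A@1 B@3 C@2
Step 7: thread C executes C3 (y = x). Shared: x=7 y=7. PCs: A@1 B@3 C@3
Step 8: thread A executes A2 (x = 0). Shared: x=0 y=7. PCs: A@2 B@3 C@3
Step 9: thread B executes B4 (y = x + 3). Shared: x=0 y=3. PCs: A@2 B@4 C@3
Step 10: thread C executes C4 (y = x). Shared: x=0 y=0. PCs: A@2 B@4 C@4

Answer: x=0 y=0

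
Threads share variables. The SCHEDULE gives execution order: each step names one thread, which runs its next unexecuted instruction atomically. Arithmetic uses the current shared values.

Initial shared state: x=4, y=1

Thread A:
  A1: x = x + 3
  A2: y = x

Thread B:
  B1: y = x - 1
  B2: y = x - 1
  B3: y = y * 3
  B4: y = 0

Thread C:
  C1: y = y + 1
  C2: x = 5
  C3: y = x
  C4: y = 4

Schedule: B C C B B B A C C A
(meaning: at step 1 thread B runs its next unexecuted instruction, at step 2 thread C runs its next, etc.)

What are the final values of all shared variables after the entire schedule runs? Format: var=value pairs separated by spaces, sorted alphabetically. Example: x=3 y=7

Answer: x=8 y=8

Derivation:
Step 1: thread B executes B1 (y = x - 1). Shared: x=4 y=3. PCs: A@0 B@1 C@0
Step 2: thread C executes C1 (y = y + 1). Shared: x=4 y=4. PCs: A@0 B@1 C@1
Step 3: thread C executes C2 (x = 5). Shared: x=5 y=4. PCs: A@0 B@1 C@2
Step 4: thread B executes B2 (y = x - 1). Shared: x=5 y=4. PCs: A@0 B@2 C@2
Step 5: thread B executes B3 (y = y * 3). Shared: x=5 y=12. PCs: A@0 B@3 C@2
Step 6: thread B executes B4 (y = 0). Shared: x=5 y=0. PCs: A@0 B@4 C@2
Step 7: thread A executes A1 (x = x + 3). Shared: x=8 y=0. PCs: A@1 B@4 C@2
Step 8: thread C executes C3 (y = x). Shared: x=8 y=8. PCs: A@1 B@4 C@3
Step 9: thread C executes C4 (y = 4). Shared: x=8 y=4. PCs: A@1 B@4 C@4
Step 10: thread A executes A2 (y = x). Shared: x=8 y=8. PCs: A@2 B@4 C@4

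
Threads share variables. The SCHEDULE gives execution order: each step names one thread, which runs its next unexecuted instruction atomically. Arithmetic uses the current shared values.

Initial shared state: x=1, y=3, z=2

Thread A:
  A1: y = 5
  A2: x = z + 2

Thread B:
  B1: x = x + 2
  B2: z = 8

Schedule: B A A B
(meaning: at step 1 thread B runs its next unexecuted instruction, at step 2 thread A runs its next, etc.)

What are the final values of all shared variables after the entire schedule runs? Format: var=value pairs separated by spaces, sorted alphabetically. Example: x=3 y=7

Answer: x=4 y=5 z=8

Derivation:
Step 1: thread B executes B1 (x = x + 2). Shared: x=3 y=3 z=2. PCs: A@0 B@1
Step 2: thread A executes A1 (y = 5). Shared: x=3 y=5 z=2. PCs: A@1 B@1
Step 3: thread A executes A2 (x = z + 2). Shared: x=4 y=5 z=2. PCs: A@2 B@1
Step 4: thread B executes B2 (z = 8). Shared: x=4 y=5 z=8. PCs: A@2 B@2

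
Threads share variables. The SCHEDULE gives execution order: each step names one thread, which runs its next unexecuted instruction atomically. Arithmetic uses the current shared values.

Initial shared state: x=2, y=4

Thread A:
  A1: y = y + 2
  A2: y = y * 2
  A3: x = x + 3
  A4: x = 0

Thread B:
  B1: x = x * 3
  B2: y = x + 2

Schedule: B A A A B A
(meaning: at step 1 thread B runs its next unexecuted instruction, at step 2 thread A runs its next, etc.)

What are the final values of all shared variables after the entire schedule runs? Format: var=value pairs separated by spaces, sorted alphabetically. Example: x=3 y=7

Answer: x=0 y=11

Derivation:
Step 1: thread B executes B1 (x = x * 3). Shared: x=6 y=4. PCs: A@0 B@1
Step 2: thread A executes A1 (y = y + 2). Shared: x=6 y=6. PCs: A@1 B@1
Step 3: thread A executes A2 (y = y * 2). Shared: x=6 y=12. PCs: A@2 B@1
Step 4: thread A executes A3 (x = x + 3). Shared: x=9 y=12. PCs: A@3 B@1
Step 5: thread B executes B2 (y = x + 2). Shared: x=9 y=11. PCs: A@3 B@2
Step 6: thread A executes A4 (x = 0). Shared: x=0 y=11. PCs: A@4 B@2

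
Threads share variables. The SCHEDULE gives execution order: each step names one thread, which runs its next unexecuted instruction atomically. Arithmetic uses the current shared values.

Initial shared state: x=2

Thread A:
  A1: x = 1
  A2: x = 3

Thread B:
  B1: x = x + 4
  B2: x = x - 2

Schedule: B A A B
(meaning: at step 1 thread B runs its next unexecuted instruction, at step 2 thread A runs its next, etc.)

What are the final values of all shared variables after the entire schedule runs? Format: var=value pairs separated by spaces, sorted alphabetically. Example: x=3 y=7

Answer: x=1

Derivation:
Step 1: thread B executes B1 (x = x + 4). Shared: x=6. PCs: A@0 B@1
Step 2: thread A executes A1 (x = 1). Shared: x=1. PCs: A@1 B@1
Step 3: thread A executes A2 (x = 3). Shared: x=3. PCs: A@2 B@1
Step 4: thread B executes B2 (x = x - 2). Shared: x=1. PCs: A@2 B@2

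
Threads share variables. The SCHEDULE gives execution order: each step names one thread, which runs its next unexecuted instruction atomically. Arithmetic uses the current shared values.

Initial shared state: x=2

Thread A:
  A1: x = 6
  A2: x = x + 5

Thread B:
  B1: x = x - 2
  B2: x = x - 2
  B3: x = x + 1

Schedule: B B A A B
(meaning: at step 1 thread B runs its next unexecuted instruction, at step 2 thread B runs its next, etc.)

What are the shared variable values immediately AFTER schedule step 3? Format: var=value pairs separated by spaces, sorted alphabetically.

Step 1: thread B executes B1 (x = x - 2). Shared: x=0. PCs: A@0 B@1
Step 2: thread B executes B2 (x = x - 2). Shared: x=-2. PCs: A@0 B@2
Step 3: thread A executes A1 (x = 6). Shared: x=6. PCs: A@1 B@2

Answer: x=6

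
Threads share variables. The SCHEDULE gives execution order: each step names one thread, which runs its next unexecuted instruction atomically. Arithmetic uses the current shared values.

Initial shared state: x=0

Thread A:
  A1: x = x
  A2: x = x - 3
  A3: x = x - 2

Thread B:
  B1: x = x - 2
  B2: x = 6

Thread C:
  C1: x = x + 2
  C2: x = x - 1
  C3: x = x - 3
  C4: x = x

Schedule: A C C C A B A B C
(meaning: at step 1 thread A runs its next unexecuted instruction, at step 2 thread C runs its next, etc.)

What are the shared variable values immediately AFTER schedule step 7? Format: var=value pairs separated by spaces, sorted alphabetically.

Answer: x=-9

Derivation:
Step 1: thread A executes A1 (x = x). Shared: x=0. PCs: A@1 B@0 C@0
Step 2: thread C executes C1 (x = x + 2). Shared: x=2. PCs: A@1 B@0 C@1
Step 3: thread C executes C2 (x = x - 1). Shared: x=1. PCs: A@1 B@0 C@2
Step 4: thread C executes C3 (x = x - 3). Shared: x=-2. PCs: A@1 B@0 C@3
Step 5: thread A executes A2 (x = x - 3). Shared: x=-5. PCs: A@2 B@0 C@3
Step 6: thread B executes B1 (x = x - 2). Shared: x=-7. PCs: A@2 B@1 C@3
Step 7: thread A executes A3 (x = x - 2). Shared: x=-9. PCs: A@3 B@1 C@3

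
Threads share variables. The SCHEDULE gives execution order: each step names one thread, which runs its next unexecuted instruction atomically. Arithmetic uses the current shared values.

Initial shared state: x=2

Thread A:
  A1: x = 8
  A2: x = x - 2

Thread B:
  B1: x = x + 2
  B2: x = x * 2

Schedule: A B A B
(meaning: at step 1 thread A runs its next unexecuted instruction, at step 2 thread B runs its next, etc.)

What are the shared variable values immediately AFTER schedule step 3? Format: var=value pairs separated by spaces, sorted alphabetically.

Step 1: thread A executes A1 (x = 8). Shared: x=8. PCs: A@1 B@0
Step 2: thread B executes B1 (x = x + 2). Shared: x=10. PCs: A@1 B@1
Step 3: thread A executes A2 (x = x - 2). Shared: x=8. PCs: A@2 B@1

Answer: x=8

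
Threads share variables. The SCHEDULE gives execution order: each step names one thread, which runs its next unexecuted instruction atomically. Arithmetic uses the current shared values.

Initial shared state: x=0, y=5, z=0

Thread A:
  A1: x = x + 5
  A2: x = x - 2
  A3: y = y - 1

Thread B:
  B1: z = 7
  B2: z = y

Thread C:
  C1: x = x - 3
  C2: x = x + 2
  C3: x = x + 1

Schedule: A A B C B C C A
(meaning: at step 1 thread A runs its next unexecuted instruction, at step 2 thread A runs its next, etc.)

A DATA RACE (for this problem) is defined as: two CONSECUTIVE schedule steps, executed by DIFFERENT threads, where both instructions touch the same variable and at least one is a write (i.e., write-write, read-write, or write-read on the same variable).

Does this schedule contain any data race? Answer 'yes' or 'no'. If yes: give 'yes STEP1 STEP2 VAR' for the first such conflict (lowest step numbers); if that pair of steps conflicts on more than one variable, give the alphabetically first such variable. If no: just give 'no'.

Steps 1,2: same thread (A). No race.
Steps 2,3: A(r=x,w=x) vs B(r=-,w=z). No conflict.
Steps 3,4: B(r=-,w=z) vs C(r=x,w=x). No conflict.
Steps 4,5: C(r=x,w=x) vs B(r=y,w=z). No conflict.
Steps 5,6: B(r=y,w=z) vs C(r=x,w=x). No conflict.
Steps 6,7: same thread (C). No race.
Steps 7,8: C(r=x,w=x) vs A(r=y,w=y). No conflict.

Answer: no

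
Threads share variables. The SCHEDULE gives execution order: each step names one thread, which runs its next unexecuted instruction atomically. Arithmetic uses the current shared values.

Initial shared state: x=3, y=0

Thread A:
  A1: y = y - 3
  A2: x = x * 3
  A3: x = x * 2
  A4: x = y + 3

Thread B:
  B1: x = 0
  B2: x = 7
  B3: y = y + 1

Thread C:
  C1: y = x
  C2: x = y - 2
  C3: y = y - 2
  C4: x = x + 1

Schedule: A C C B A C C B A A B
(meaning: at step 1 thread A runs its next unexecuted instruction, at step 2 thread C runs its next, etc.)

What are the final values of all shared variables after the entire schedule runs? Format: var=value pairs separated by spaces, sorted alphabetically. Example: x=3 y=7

Step 1: thread A executes A1 (y = y - 3). Shared: x=3 y=-3. PCs: A@1 B@0 C@0
Step 2: thread C executes C1 (y = x). Shared: x=3 y=3. PCs: A@1 B@0 C@1
Step 3: thread C executes C2 (x = y - 2). Shared: x=1 y=3. PCs: A@1 B@0 C@2
Step 4: thread B executes B1 (x = 0). Shared: x=0 y=3. PCs: A@1 B@1 C@2
Step 5: thread A executes A2 (x = x * 3). Shared: x=0 y=3. PCs: A@2 B@1 C@2
Step 6: thread C executes C3 (y = y - 2). Shared: x=0 y=1. PCs: A@2 B@1 C@3
Step 7: thread C executes C4 (x = x + 1). Shared: x=1 y=1. PCs: A@2 B@1 C@4
Step 8: thread B executes B2 (x = 7). Shared: x=7 y=1. PCs: A@2 B@2 C@4
Step 9: thread A executes A3 (x = x * 2). Shared: x=14 y=1. PCs: A@3 B@2 C@4
Step 10: thread A executes A4 (x = y + 3). Shared: x=4 y=1. PCs: A@4 B@2 C@4
Step 11: thread B executes B3 (y = y + 1). Shared: x=4 y=2. PCs: A@4 B@3 C@4

Answer: x=4 y=2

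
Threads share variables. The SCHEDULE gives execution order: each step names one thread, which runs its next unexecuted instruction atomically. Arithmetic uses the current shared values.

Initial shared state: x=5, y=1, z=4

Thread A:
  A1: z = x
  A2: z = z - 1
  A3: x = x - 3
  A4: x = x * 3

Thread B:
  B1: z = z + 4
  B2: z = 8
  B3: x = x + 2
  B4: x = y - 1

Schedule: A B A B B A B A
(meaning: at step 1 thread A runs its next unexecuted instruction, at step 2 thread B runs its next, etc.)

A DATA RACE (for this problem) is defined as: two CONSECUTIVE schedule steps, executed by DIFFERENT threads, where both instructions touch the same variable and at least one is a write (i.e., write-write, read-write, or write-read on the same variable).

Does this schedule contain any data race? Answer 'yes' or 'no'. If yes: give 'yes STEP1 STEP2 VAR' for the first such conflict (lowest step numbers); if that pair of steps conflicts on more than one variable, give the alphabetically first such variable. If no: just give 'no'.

Steps 1,2: A(z = x) vs B(z = z + 4). RACE on z (W-W).
Steps 2,3: B(z = z + 4) vs A(z = z - 1). RACE on z (W-W).
Steps 3,4: A(z = z - 1) vs B(z = 8). RACE on z (W-W).
Steps 4,5: same thread (B). No race.
Steps 5,6: B(x = x + 2) vs A(x = x - 3). RACE on x (W-W).
Steps 6,7: A(x = x - 3) vs B(x = y - 1). RACE on x (W-W).
Steps 7,8: B(x = y - 1) vs A(x = x * 3). RACE on x (W-W).
First conflict at steps 1,2.

Answer: yes 1 2 z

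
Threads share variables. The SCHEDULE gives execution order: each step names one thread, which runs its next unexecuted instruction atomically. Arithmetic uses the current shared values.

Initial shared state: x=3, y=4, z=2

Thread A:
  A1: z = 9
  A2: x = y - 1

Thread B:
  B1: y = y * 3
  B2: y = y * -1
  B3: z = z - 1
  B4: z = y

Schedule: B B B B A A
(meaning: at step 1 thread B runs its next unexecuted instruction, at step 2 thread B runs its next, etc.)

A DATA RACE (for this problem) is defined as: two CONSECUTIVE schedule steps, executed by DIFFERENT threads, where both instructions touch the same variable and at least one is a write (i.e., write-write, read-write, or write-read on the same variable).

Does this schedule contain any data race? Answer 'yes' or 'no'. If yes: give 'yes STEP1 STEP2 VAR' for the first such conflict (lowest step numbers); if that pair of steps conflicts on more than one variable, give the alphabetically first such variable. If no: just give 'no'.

Answer: yes 4 5 z

Derivation:
Steps 1,2: same thread (B). No race.
Steps 2,3: same thread (B). No race.
Steps 3,4: same thread (B). No race.
Steps 4,5: B(z = y) vs A(z = 9). RACE on z (W-W).
Steps 5,6: same thread (A). No race.
First conflict at steps 4,5.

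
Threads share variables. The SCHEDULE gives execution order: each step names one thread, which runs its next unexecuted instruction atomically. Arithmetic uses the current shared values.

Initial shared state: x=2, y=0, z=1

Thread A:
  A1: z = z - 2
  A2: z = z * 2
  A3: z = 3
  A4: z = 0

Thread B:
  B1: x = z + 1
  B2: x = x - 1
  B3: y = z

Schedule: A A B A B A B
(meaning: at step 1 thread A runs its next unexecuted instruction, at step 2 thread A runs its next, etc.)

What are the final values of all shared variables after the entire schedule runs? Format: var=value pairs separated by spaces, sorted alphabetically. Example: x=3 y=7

Answer: x=-2 y=0 z=0

Derivation:
Step 1: thread A executes A1 (z = z - 2). Shared: x=2 y=0 z=-1. PCs: A@1 B@0
Step 2: thread A executes A2 (z = z * 2). Shared: x=2 y=0 z=-2. PCs: A@2 B@0
Step 3: thread B executes B1 (x = z + 1). Shared: x=-1 y=0 z=-2. PCs: A@2 B@1
Step 4: thread A executes A3 (z = 3). Shared: x=-1 y=0 z=3. PCs: A@3 B@1
Step 5: thread B executes B2 (x = x - 1). Shared: x=-2 y=0 z=3. PCs: A@3 B@2
Step 6: thread A executes A4 (z = 0). Shared: x=-2 y=0 z=0. PCs: A@4 B@2
Step 7: thread B executes B3 (y = z). Shared: x=-2 y=0 z=0. PCs: A@4 B@3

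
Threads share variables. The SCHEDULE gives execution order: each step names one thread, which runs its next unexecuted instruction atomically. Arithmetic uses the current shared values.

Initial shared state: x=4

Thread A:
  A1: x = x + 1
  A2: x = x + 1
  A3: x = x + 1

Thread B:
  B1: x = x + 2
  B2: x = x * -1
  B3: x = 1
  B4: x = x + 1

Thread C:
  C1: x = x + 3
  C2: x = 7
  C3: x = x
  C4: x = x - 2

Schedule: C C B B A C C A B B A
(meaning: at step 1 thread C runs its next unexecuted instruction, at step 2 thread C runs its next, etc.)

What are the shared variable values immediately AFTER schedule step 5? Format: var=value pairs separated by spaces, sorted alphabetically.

Step 1: thread C executes C1 (x = x + 3). Shared: x=7. PCs: A@0 B@0 C@1
Step 2: thread C executes C2 (x = 7). Shared: x=7. PCs: A@0 B@0 C@2
Step 3: thread B executes B1 (x = x + 2). Shared: x=9. PCs: A@0 B@1 C@2
Step 4: thread B executes B2 (x = x * -1). Shared: x=-9. PCs: A@0 B@2 C@2
Step 5: thread A executes A1 (x = x + 1). Shared: x=-8. PCs: A@1 B@2 C@2

Answer: x=-8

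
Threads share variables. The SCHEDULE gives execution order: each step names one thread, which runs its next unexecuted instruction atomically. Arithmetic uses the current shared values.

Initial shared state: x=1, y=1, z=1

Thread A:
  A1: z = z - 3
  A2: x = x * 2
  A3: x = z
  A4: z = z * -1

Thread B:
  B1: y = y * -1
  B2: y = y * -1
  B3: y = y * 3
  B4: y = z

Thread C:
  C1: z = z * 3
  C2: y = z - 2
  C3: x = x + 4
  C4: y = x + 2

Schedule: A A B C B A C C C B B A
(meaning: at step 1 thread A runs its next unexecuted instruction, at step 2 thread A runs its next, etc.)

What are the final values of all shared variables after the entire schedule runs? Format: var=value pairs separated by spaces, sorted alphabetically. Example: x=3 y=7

Step 1: thread A executes A1 (z = z - 3). Shared: x=1 y=1 z=-2. PCs: A@1 B@0 C@0
Step 2: thread A executes A2 (x = x * 2). Shared: x=2 y=1 z=-2. PCs: A@2 B@0 C@0
Step 3: thread B executes B1 (y = y * -1). Shared: x=2 y=-1 z=-2. PCs: A@2 B@1 C@0
Step 4: thread C executes C1 (z = z * 3). Shared: x=2 y=-1 z=-6. PCs: A@2 B@1 C@1
Step 5: thread B executes B2 (y = y * -1). Shared: x=2 y=1 z=-6. PCs: A@2 B@2 C@1
Step 6: thread A executes A3 (x = z). Shared: x=-6 y=1 z=-6. PCs: A@3 B@2 C@1
Step 7: thread C executes C2 (y = z - 2). Shared: x=-6 y=-8 z=-6. PCs: A@3 B@2 C@2
Step 8: thread C executes C3 (x = x + 4). Shared: x=-2 y=-8 z=-6. PCs: A@3 B@2 C@3
Step 9: thread C executes C4 (y = x + 2). Shared: x=-2 y=0 z=-6. PCs: A@3 B@2 C@4
Step 10: thread B executes B3 (y = y * 3). Shared: x=-2 y=0 z=-6. PCs: A@3 B@3 C@4
Step 11: thread B executes B4 (y = z). Shared: x=-2 y=-6 z=-6. PCs: A@3 B@4 C@4
Step 12: thread A executes A4 (z = z * -1). Shared: x=-2 y=-6 z=6. PCs: A@4 B@4 C@4

Answer: x=-2 y=-6 z=6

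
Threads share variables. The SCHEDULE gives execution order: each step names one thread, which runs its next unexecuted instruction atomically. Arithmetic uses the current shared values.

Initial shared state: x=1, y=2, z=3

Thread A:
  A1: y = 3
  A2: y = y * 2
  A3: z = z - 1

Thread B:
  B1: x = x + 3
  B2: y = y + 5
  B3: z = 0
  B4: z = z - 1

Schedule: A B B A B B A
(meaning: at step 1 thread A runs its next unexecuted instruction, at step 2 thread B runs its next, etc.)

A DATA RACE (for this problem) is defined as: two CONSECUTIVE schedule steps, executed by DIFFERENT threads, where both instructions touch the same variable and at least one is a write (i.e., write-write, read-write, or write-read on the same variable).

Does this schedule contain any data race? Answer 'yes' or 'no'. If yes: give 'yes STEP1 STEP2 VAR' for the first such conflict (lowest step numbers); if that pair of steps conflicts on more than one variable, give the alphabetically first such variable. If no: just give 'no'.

Answer: yes 3 4 y

Derivation:
Steps 1,2: A(r=-,w=y) vs B(r=x,w=x). No conflict.
Steps 2,3: same thread (B). No race.
Steps 3,4: B(y = y + 5) vs A(y = y * 2). RACE on y (W-W).
Steps 4,5: A(r=y,w=y) vs B(r=-,w=z). No conflict.
Steps 5,6: same thread (B). No race.
Steps 6,7: B(z = z - 1) vs A(z = z - 1). RACE on z (W-W).
First conflict at steps 3,4.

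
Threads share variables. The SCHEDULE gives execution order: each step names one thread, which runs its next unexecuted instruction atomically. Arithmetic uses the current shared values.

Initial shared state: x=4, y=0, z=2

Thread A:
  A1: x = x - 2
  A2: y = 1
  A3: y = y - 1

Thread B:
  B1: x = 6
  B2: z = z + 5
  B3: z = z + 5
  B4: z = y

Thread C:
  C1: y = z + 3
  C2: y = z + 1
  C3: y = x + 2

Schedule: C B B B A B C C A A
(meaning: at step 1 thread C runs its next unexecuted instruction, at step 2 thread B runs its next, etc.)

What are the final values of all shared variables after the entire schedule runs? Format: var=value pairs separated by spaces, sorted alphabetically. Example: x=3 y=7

Answer: x=4 y=0 z=5

Derivation:
Step 1: thread C executes C1 (y = z + 3). Shared: x=4 y=5 z=2. PCs: A@0 B@0 C@1
Step 2: thread B executes B1 (x = 6). Shared: x=6 y=5 z=2. PCs: A@0 B@1 C@1
Step 3: thread B executes B2 (z = z + 5). Shared: x=6 y=5 z=7. PCs: A@0 B@2 C@1
Step 4: thread B executes B3 (z = z + 5). Shared: x=6 y=5 z=12. PCs: A@0 B@3 C@1
Step 5: thread A executes A1 (x = x - 2). Shared: x=4 y=5 z=12. PCs: A@1 B@3 C@1
Step 6: thread B executes B4 (z = y). Shared: x=4 y=5 z=5. PCs: A@1 B@4 C@1
Step 7: thread C executes C2 (y = z + 1). Shared: x=4 y=6 z=5. PCs: A@1 B@4 C@2
Step 8: thread C executes C3 (y = x + 2). Shared: x=4 y=6 z=5. PCs: A@1 B@4 C@3
Step 9: thread A executes A2 (y = 1). Shared: x=4 y=1 z=5. PCs: A@2 B@4 C@3
Step 10: thread A executes A3 (y = y - 1). Shared: x=4 y=0 z=5. PCs: A@3 B@4 C@3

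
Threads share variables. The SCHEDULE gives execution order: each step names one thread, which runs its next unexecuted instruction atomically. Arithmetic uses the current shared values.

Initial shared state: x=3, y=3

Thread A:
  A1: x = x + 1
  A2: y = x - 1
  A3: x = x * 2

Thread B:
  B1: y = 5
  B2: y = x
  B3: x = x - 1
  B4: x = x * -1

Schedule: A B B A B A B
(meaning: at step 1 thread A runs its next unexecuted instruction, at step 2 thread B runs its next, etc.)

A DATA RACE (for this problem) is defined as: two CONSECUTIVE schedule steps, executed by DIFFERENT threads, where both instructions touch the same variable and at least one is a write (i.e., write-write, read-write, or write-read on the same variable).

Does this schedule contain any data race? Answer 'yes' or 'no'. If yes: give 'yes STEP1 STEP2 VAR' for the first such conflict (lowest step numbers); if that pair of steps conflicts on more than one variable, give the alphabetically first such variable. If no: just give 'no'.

Steps 1,2: A(r=x,w=x) vs B(r=-,w=y). No conflict.
Steps 2,3: same thread (B). No race.
Steps 3,4: B(y = x) vs A(y = x - 1). RACE on y (W-W).
Steps 4,5: A(y = x - 1) vs B(x = x - 1). RACE on x (R-W).
Steps 5,6: B(x = x - 1) vs A(x = x * 2). RACE on x (W-W).
Steps 6,7: A(x = x * 2) vs B(x = x * -1). RACE on x (W-W).
First conflict at steps 3,4.

Answer: yes 3 4 y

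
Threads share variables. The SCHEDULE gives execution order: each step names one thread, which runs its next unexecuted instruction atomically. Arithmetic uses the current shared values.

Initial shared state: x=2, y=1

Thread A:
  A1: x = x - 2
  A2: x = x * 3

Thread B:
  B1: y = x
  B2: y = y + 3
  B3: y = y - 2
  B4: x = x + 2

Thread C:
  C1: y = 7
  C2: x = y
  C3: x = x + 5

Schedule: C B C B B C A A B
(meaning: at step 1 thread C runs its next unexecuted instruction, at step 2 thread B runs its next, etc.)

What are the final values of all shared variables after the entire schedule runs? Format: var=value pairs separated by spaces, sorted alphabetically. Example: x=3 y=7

Answer: x=17 y=3

Derivation:
Step 1: thread C executes C1 (y = 7). Shared: x=2 y=7. PCs: A@0 B@0 C@1
Step 2: thread B executes B1 (y = x). Shared: x=2 y=2. PCs: A@0 B@1 C@1
Step 3: thread C executes C2 (x = y). Shared: x=2 y=2. PCs: A@0 B@1 C@2
Step 4: thread B executes B2 (y = y + 3). Shared: x=2 y=5. PCs: A@0 B@2 C@2
Step 5: thread B executes B3 (y = y - 2). Shared: x=2 y=3. PCs: A@0 B@3 C@2
Step 6: thread C executes C3 (x = x + 5). Shared: x=7 y=3. PCs: A@0 B@3 C@3
Step 7: thread A executes A1 (x = x - 2). Shared: x=5 y=3. PCs: A@1 B@3 C@3
Step 8: thread A executes A2 (x = x * 3). Shared: x=15 y=3. PCs: A@2 B@3 C@3
Step 9: thread B executes B4 (x = x + 2). Shared: x=17 y=3. PCs: A@2 B@4 C@3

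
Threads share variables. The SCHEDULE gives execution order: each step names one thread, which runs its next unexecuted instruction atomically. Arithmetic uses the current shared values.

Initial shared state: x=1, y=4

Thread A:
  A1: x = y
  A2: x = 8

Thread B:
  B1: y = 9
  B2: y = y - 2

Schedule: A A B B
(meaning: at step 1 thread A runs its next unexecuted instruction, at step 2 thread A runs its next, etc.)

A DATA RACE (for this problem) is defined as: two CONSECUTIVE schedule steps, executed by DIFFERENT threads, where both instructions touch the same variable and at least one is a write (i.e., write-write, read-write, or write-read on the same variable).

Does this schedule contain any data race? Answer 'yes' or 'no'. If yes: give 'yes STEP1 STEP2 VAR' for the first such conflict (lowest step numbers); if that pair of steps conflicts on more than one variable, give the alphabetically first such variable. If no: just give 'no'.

Answer: no

Derivation:
Steps 1,2: same thread (A). No race.
Steps 2,3: A(r=-,w=x) vs B(r=-,w=y). No conflict.
Steps 3,4: same thread (B). No race.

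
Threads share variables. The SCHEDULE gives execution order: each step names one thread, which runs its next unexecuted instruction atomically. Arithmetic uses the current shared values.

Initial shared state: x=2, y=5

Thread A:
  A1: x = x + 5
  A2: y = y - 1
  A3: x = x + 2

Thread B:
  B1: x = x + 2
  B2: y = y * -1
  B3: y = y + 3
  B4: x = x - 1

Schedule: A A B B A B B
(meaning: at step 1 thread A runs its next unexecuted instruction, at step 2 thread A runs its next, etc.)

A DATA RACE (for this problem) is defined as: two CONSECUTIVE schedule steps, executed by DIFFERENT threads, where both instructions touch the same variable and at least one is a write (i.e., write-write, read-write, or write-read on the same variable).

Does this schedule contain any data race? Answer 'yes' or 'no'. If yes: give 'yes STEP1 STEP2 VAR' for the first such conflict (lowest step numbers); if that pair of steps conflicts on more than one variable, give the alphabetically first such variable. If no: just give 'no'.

Answer: no

Derivation:
Steps 1,2: same thread (A). No race.
Steps 2,3: A(r=y,w=y) vs B(r=x,w=x). No conflict.
Steps 3,4: same thread (B). No race.
Steps 4,5: B(r=y,w=y) vs A(r=x,w=x). No conflict.
Steps 5,6: A(r=x,w=x) vs B(r=y,w=y). No conflict.
Steps 6,7: same thread (B). No race.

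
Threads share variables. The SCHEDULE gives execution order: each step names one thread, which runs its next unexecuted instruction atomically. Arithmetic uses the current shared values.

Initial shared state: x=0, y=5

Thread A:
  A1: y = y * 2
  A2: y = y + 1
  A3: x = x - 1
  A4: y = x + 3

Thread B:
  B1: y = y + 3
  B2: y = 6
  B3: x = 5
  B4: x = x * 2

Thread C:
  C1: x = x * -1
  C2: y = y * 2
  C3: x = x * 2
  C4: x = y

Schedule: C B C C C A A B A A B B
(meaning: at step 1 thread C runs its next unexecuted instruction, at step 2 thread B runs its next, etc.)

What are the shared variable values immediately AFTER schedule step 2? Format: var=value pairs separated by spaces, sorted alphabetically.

Step 1: thread C executes C1 (x = x * -1). Shared: x=0 y=5. PCs: A@0 B@0 C@1
Step 2: thread B executes B1 (y = y + 3). Shared: x=0 y=8. PCs: A@0 B@1 C@1

Answer: x=0 y=8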